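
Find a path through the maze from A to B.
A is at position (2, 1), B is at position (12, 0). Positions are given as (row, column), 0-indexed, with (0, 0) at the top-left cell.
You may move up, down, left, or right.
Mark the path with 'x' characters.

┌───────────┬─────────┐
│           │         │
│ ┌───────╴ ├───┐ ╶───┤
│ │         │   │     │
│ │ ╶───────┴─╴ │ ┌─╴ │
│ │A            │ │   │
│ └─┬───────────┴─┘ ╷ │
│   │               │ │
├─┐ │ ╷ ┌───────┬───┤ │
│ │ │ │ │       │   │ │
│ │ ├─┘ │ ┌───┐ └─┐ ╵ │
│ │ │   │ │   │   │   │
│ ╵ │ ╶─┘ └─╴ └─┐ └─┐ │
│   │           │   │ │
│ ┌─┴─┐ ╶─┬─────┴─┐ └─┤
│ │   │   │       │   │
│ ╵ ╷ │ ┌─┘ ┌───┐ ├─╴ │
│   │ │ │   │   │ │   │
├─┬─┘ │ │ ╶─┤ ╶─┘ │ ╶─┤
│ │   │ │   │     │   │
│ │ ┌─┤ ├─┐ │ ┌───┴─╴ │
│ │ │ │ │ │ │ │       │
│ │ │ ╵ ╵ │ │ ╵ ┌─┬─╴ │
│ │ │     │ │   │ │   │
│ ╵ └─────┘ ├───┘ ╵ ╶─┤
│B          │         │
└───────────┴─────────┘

Finding the shortest path from (2, 1) to (12, 0):
Path length: 31 steps
Directions: up → right → right → right → right → up → left → left → left → left → left → down → down → down → right → down → down → down → left → down → down → right → up → right → down → down → left → down → down → down → left

Solution:

┌───────────┬─────────┐
│x x x x x x│         │
│ ┌───────╴ ├───┐ ╶───┤
│x│x x x x x│   │     │
│ │ ╶───────┴─╴ │ ┌─╴ │
│x│A            │ │   │
│ └─┬───────────┴─┘ ╷ │
│x x│               │ │
├─┐ │ ╷ ┌───────┬───┤ │
│ │x│ │ │       │   │ │
│ │ ├─┘ │ ┌───┐ └─┐ ╵ │
│ │x│   │ │   │   │   │
│ ╵ │ ╶─┘ └─╴ └─┐ └─┐ │
│x x│           │   │ │
│ ┌─┴─┐ ╶─┬─────┴─┐ └─┤
│x│x x│   │       │   │
│ ╵ ╷ │ ┌─┘ ┌───┐ ├─╴ │
│x x│x│ │   │   │ │   │
├─┬─┘ │ │ ╶─┤ ╶─┘ │ ╶─┤
│ │x x│ │   │     │   │
│ │ ┌─┤ ├─┐ │ ┌───┴─╴ │
│ │x│ │ │ │ │ │       │
│ │ │ ╵ ╵ │ │ ╵ ┌─┬─╴ │
│ │x│     │ │   │ │   │
│ ╵ └─────┘ ├───┘ ╵ ╶─┤
│B x        │         │
└───────────┴─────────┘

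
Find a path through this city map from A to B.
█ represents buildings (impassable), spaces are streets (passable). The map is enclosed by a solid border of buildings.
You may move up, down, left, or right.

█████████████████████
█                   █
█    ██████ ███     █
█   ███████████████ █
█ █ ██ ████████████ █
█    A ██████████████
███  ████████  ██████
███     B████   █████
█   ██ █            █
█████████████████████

Finding the shortest path from A to B:
Movement: cardinal only
Path length: 7 steps
Directions: left → down → down → right → right → right → right

Solution:

█████████████████████
█                   █
█    ██████ ███     █
█   ███████████████ █
█ █ ██ ████████████ █
█   ↓A ██████████████
███ ↓████████  ██████
███ ↳→→→B████   █████
█   ██ █            █
█████████████████████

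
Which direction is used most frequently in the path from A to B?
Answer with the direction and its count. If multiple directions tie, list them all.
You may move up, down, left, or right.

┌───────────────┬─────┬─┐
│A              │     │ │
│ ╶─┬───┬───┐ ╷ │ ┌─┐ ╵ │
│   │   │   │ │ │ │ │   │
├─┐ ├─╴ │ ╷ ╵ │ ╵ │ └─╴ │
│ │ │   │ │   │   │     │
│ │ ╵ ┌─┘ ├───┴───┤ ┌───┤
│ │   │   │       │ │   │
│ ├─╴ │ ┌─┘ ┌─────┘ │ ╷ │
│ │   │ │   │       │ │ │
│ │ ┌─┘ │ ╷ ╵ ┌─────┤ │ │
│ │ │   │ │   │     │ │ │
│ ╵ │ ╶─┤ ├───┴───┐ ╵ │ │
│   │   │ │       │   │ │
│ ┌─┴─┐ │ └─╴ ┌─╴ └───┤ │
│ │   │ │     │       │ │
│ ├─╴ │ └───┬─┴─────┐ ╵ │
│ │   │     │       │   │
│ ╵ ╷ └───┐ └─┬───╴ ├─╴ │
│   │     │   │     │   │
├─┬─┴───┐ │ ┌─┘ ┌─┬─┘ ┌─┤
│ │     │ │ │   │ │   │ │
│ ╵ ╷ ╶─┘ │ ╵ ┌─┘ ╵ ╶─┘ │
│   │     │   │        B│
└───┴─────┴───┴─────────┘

Directions: right, right, right, right, right, right, right, down, down, right, up, up, right, right, down, right, down, left, left, down, down, left, left, left, down, left, up, left, down, down, down, right, right, up, right, right, down, right, right, down, right, down, left, down, left, down, right, right
Counts: {'right': 20, 'down': 15, 'up': 4, 'left': 9}
Most common: right (20 times)

Solution:

┌───────────────┬─────┬─┐
│A → → → → → → ↓│↱ → ↓│ │
│ ╶─┬───┬───┐ ╷ │ ┌─┐ ╵ │
│   │   │   │ │↓│↑│ │↳ ↓│
├─┐ ├─╴ │ ╷ ╵ │ ╵ │ └─╴ │
│ │ │   │ │   │↳ ↑│↓ ← ↲│
│ │ ╵ ┌─┘ ├───┴───┤ ┌───┤
│ │   │   │       │↓│   │
│ ├─╴ │ ┌─┘ ┌─────┘ │ ╷ │
│ │   │ │↓ ↰│↓ ← ← ↲│ │ │
│ │ ┌─┘ │ ╷ ╵ ┌─────┤ │ │
│ │ │   │↓│↑ ↲│     │ │ │
│ ╵ │ ╶─┤ ├───┴───┐ ╵ │ │
│   │   │↓│  ↱ → ↓│   │ │
│ ┌─┴─┐ │ └─╴ ┌─╴ └───┤ │
│ │   │ │↳ → ↑│  ↳ → ↓│ │
│ ├─╴ │ └───┬─┴─────┐ ╵ │
│ │   │     │       │↳ ↓│
│ ╵ ╷ └───┐ └─┬───╴ ├─╴ │
│   │     │   │     │↓ ↲│
├─┬─┴───┐ │ ┌─┘ ┌─┬─┘ ┌─┤
│ │     │ │ │   │ │↓ ↲│ │
│ ╵ ╷ ╶─┘ │ ╵ ┌─┘ ╵ ╶─┘ │
│   │     │   │    ↳ → B│
└───┴─────┴───┴─────────┘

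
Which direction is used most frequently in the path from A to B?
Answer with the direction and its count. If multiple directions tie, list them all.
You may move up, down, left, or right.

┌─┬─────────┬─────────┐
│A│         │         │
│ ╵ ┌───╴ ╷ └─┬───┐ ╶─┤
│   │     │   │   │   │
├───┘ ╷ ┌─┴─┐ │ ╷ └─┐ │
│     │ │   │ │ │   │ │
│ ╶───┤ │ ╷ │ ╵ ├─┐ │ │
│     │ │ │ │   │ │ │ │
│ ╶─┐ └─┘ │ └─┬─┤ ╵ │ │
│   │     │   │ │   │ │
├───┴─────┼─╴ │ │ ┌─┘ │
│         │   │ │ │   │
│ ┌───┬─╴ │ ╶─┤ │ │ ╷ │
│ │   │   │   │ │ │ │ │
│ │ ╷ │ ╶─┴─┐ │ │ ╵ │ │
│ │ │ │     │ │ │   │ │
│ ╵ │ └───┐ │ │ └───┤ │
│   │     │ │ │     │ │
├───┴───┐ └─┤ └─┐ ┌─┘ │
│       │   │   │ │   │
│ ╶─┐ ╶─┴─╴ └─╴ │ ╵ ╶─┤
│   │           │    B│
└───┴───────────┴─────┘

Directions: down, right, up, right, right, right, right, down, right, down, down, right, up, up, right, down, right, down, down, left, down, down, down, right, up, up, right, down, down, down, down, left, down, right
Counts: {'down': 15, 'right': 12, 'up': 5, 'left': 2}
Most common: down (15 times)

Solution:

┌─┬─────────┬─────────┐
│A│↱ → → → ↓│         │
│ ╵ ┌───╴ ╷ └─┬───┐ ╶─┤
│↳ ↑│     │↳ ↓│↱ ↓│   │
├───┘ ╷ ┌─┴─┐ │ ╷ └─┐ │
│     │ │   │↓│↑│↳ ↓│ │
│ ╶───┤ │ ╷ │ ╵ ├─┐ │ │
│     │ │ │ │↳ ↑│ │↓│ │
│ ╶─┐ └─┘ │ └─┬─┤ ╵ │ │
│   │     │   │ │↓ ↲│ │
├───┴─────┼─╴ │ │ ┌─┘ │
│         │   │ │↓│↱ ↓│
│ ┌───┬─╴ │ ╶─┤ │ │ ╷ │
│ │   │   │   │ │↓│↑│↓│
│ │ ╷ │ ╶─┴─┐ │ │ ╵ │ │
│ │ │ │     │ │ │↳ ↑│↓│
│ ╵ │ └───┐ │ │ └───┤ │
│   │     │ │ │     │↓│
├───┴───┐ └─┤ └─┐ ┌─┘ │
│       │   │   │ │↓ ↲│
│ ╶─┐ ╶─┴─╴ └─╴ │ ╵ ╶─┤
│   │           │  ↳ B│
└───┴───────────┴─────┘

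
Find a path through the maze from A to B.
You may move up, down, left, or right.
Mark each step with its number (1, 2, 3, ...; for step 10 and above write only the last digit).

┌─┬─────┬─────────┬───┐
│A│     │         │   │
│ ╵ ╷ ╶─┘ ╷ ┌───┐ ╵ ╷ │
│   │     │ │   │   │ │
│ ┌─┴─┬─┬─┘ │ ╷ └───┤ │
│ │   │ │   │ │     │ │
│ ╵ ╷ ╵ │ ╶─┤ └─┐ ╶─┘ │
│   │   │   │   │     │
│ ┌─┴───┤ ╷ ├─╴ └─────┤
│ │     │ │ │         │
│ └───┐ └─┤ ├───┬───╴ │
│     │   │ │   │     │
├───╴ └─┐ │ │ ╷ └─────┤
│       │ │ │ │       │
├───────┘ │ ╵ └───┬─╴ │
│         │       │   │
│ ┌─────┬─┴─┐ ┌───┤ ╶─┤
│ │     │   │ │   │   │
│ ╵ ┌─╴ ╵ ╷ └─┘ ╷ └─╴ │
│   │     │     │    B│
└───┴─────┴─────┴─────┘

Finding the shortest path through the maze:
Path length: 31 steps
Directions: down → right → up → right → down → right → right → up → right → down → down → left → down → right → down → down → down → down → right → up → up → right → down → right → right → right → down → left → down → right → down

Solution:

┌─┬─────┬─────────┬───┐
│A│3 4  │8 9      │   │
│ ╵ ╷ ╶─┘ ╷ ┌───┐ ╵ ╷ │
│1 2│5 6 7│0│   │   │ │
│ ┌─┴─┬─┬─┘ │ ╷ └───┤ │
│ │   │ │2 1│ │     │ │
│ ╵ ╷ ╵ │ ╶─┤ └─┐ ╶─┘ │
│   │   │3 4│   │     │
│ ┌─┴───┤ ╷ ├─╴ └─────┤
│ │     │ │5│         │
│ └───┐ └─┤ ├───┬───╴ │
│     │   │6│1 2│     │
├───╴ └─┐ │ │ ╷ └─────┤
│       │ │7│0│3 4 5 6│
├───────┘ │ ╵ └───┬─╴ │
│         │8 9    │8 7│
│ ┌─────┬─┴─┐ ┌───┤ ╶─┤
│ │     │   │ │   │9 0│
│ ╵ ┌─╴ ╵ ╷ └─┘ ╷ └─╴ │
│   │     │     │    B│
└───┴─────┴─────┴─────┘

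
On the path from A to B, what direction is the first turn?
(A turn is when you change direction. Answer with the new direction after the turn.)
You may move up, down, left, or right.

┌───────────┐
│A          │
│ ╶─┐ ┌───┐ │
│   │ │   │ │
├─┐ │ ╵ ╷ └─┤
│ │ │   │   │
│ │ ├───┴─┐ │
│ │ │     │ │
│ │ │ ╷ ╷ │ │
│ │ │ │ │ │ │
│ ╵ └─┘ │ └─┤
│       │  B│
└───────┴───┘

Directions: down, right, down, down, down, down, right, right, up, up, right, down, down, right
First turn direction: right

Solution:

┌───────────┐
│A          │
│ ╶─┐ ┌───┐ │
│↳ ↓│ │   │ │
├─┐ │ ╵ ╷ └─┤
│ │↓│   │   │
│ │ ├───┴─┐ │
│ │↓│  ↱ ↓│ │
│ │ │ ╷ ╷ │ │
│ │↓│ │↑│↓│ │
│ ╵ └─┘ │ └─┤
│  ↳ → ↑│↳ B│
└───────┴───┘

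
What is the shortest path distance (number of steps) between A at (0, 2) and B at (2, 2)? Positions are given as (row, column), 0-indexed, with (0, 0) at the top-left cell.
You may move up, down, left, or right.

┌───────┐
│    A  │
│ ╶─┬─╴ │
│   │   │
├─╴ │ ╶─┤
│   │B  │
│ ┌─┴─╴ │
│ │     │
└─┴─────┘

Finding path from (0, 2) to (2, 2):
Path: (0,2) → (0,3) → (1,3) → (1,2) → (2,2)
Distance: 4 steps

Solution:

┌───────┐
│    A ↓│
│ ╶─┬─╴ │
│   │↓ ↲│
├─╴ │ ╶─┤
│   │B  │
│ ┌─┴─╴ │
│ │     │
└─┴─────┘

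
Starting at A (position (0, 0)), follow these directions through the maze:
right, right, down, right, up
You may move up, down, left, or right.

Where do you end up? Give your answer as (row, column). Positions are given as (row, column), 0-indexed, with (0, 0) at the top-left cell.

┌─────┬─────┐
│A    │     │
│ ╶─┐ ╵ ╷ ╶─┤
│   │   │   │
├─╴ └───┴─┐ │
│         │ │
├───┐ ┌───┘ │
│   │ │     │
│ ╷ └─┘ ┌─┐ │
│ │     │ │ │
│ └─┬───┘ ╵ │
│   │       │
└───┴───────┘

Following directions step by step:
Start: (0, 0)
  right: (0, 0) → (0, 1)
  right: (0, 1) → (0, 2)
  down: (0, 2) → (1, 2)
  right: (1, 2) → (1, 3)
  up: (1, 3) → (0, 3)
Final position: (0, 3)

Path taken:

┌─────┬─────┐
│A → ↓│B    │
│ ╶─┐ ╵ ╷ ╶─┤
│   │↳ ↑│   │
├─╴ └───┴─┐ │
│         │ │
├───┐ ┌───┘ │
│   │ │     │
│ ╷ └─┘ ┌─┐ │
│ │     │ │ │
│ └─┬───┘ ╵ │
│   │       │
└───┴───────┘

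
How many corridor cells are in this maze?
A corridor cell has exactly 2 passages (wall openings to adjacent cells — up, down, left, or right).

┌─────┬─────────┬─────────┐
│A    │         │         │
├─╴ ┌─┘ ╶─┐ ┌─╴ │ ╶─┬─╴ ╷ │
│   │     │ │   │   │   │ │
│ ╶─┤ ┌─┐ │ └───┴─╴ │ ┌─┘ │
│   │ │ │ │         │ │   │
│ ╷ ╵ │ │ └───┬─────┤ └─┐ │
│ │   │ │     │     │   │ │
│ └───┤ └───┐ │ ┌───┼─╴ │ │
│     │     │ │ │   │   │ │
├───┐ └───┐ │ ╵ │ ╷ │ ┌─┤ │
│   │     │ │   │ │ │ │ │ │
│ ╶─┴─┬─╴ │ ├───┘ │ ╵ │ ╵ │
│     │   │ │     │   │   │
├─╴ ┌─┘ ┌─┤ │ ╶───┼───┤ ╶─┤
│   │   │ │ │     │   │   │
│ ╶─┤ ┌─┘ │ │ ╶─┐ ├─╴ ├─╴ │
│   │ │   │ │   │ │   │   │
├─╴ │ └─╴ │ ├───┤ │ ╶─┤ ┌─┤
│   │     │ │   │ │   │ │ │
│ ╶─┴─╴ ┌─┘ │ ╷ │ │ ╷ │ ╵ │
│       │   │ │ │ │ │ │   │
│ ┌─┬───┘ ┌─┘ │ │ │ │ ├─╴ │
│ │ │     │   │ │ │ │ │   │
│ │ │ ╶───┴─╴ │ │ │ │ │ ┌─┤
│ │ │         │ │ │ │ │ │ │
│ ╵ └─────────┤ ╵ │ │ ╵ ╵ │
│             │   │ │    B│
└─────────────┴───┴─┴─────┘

Counting cells with exactly 2 passages:
Total corridor cells: 146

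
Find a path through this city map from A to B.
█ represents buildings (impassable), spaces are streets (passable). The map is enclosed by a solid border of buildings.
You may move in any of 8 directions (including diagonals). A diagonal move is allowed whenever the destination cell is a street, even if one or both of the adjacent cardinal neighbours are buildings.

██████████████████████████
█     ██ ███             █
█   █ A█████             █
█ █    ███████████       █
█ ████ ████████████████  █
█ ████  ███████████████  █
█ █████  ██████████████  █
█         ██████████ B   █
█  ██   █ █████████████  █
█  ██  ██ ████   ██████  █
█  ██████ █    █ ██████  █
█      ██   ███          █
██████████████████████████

Finding the shortest path from A to B:
Movement: 8-directional
Path length: 26 steps
Directions: down → down → down → down-right → down-right → down-right → down → down → down-right → right → up-right → right → right → up-right → down-right → down-right → right → right → right → right → right → up-right → up → up → up-left → left

Solution:

██████████████████████████
█     ██ ███             █
█   █ A█████             █
█ █   ↓███████████       █
█ ████↓████████████████  █
█ ████↘ ███████████████  █
█ █████↘ ██████████████  █
█       ↘ ██████████ B←  █
█  ██   █↓█████████████↖ █
█  ██  ██↓████ ↘ ██████↑ █
█  ██████↘█ →→↗█↘██████↑ █
█      ██ →↗███  →→→→→↗  █
██████████████████████████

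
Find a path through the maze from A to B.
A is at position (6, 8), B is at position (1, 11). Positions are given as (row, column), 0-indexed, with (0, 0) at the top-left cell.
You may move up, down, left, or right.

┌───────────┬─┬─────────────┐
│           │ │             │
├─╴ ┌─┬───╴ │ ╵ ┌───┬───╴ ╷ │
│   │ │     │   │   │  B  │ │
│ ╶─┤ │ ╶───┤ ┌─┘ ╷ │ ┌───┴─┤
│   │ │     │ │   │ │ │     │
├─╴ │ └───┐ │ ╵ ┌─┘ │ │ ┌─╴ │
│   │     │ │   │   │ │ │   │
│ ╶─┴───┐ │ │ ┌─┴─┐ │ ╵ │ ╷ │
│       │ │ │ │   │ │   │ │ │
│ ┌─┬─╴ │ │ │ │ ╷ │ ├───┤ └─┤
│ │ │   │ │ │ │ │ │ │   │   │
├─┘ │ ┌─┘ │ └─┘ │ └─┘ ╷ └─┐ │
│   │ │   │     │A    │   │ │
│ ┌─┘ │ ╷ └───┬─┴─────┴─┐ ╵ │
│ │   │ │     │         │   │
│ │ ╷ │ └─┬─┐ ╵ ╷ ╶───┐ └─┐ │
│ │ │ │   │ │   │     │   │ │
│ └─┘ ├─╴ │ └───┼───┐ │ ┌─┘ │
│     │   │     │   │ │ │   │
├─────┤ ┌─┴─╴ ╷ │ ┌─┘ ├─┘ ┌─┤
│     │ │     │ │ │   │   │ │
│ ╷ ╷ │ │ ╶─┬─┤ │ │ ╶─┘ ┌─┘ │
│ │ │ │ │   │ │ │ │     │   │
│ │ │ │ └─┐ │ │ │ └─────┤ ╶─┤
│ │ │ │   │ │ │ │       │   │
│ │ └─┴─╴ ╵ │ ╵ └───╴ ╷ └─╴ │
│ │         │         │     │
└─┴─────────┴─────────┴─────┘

Finding the shortest path from (6, 8) to (1, 11):
Path length: 24 steps
Directions: right → right → up → right → down → right → down → right → up → up → left → up → up → right → up → left → left → down → down → left → up → up → up → right

Solution:

┌───────────┬─┬─────────────┐
│           │ │             │
├─╴ ┌─┬───╴ │ ╵ ┌───┬───╴ ╷ │
│   │ │     │   │   │↱ B  │ │
│ ╶─┤ │ ╶───┤ ┌─┘ ╷ │ ┌───┴─┤
│   │ │     │ │   │ │↑│↓ ← ↰│
├─╴ │ └───┐ │ ╵ ┌─┘ │ │ ┌─╴ │
│   │     │ │   │   │↑│↓│↱ ↑│
│ ╶─┴───┐ │ │ ┌─┴─┐ │ ╵ │ ╷ │
│       │ │ │ │   │ │↑ ↲│↑│ │
│ ┌─┬─╴ │ │ │ │ ╷ │ ├───┤ └─┤
│ │ │   │ │ │ │ │ │ │↱ ↓│↑ ↰│
├─┘ │ ┌─┘ │ └─┘ │ └─┘ ╷ └─┐ │
│   │ │   │     │A → ↑│↳ ↓│↑│
│ ┌─┘ │ ╷ └───┬─┴─────┴─┐ ╵ │
│ │   │ │     │         │↳ ↑│
│ │ ╷ │ └─┬─┐ ╵ ╷ ╶───┐ └─┐ │
│ │ │ │   │ │   │     │   │ │
│ └─┘ ├─╴ │ └───┼───┐ │ ┌─┘ │
│     │   │     │   │ │ │   │
├─────┤ ┌─┴─╴ ╷ │ ┌─┘ ├─┘ ┌─┤
│     │ │     │ │ │   │   │ │
│ ╷ ╷ │ │ ╶─┬─┤ │ │ ╶─┘ ┌─┘ │
│ │ │ │ │   │ │ │ │     │   │
│ │ │ │ └─┐ │ │ │ └─────┤ ╶─┤
│ │ │ │   │ │ │ │       │   │
│ │ └─┴─╴ ╵ │ ╵ └───╴ ╷ └─╴ │
│ │         │         │     │
└─┴─────────┴─────────┴─────┘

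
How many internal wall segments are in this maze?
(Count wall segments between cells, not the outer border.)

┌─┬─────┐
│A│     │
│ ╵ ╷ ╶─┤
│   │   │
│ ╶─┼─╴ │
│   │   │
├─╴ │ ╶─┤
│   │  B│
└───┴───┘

Counting internal wall segments:
Total internal walls: 9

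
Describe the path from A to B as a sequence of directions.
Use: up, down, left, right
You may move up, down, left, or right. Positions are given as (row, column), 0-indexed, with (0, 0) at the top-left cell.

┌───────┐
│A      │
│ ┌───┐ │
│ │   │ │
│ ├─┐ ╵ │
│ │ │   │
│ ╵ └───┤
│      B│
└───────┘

Finding the path and converting it to directions:
Path through cells: (0,0) → (1,0) → (2,0) → (3,0) → (3,1) → (3,2) → (3,3)
Directions: down, down, down, right, right, right

Solution:

┌───────┐
│A      │
│ ┌───┐ │
│↓│   │ │
│ ├─┐ ╵ │
│↓│ │   │
│ ╵ └───┤
│↳ → → B│
└───────┘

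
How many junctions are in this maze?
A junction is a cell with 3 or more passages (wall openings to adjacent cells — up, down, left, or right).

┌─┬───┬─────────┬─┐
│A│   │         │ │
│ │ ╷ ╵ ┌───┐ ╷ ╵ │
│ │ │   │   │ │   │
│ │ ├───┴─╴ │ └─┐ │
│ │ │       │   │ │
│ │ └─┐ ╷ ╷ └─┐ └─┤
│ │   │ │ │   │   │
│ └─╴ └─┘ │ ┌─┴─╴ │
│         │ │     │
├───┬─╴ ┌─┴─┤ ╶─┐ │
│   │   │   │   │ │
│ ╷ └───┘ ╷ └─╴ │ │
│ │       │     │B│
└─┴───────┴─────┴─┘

Checking each cell for number of passages:

Junctions found (3+ passages):
  (0, 6): 3 passages
  (1, 8): 3 passages
  (2, 3): 3 passages
  (2, 4): 3 passages
  (2, 5): 3 passages
  (3, 5): 3 passages
  (4, 2): 3 passages
  (4, 3): 3 passages
  (4, 8): 3 passages
Total junctions: 9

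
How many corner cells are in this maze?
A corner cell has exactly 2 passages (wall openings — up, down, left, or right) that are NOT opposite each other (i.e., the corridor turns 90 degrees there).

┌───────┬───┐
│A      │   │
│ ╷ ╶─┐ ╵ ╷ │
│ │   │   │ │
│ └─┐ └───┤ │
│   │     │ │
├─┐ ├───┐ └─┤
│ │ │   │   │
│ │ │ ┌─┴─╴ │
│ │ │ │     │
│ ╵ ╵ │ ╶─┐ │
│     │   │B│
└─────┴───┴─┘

Counting corner cells (2 non-opposite passages):
Total corners: 19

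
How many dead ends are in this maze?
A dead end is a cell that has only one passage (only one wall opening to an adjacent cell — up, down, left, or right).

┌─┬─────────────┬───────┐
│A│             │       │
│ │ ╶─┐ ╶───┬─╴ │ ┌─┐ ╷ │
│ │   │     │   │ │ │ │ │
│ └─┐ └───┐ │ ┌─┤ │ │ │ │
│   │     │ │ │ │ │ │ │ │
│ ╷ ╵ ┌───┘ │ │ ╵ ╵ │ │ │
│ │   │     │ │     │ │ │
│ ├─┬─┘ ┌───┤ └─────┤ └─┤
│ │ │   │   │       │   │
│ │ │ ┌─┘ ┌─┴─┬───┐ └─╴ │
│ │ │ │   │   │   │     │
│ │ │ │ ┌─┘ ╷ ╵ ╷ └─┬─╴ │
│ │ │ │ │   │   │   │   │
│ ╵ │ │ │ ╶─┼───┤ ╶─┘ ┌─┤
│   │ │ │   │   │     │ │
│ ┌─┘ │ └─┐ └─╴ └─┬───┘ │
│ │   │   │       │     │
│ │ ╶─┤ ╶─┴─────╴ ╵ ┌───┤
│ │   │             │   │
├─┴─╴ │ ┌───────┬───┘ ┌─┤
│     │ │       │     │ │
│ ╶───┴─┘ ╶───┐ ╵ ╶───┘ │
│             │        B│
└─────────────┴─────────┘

Checking each cell for number of passages:

Dead ends found at positions:
  (0, 0)
  (1, 9)
  (2, 4)
  (2, 7)
  (3, 11)
  (4, 1)
  (4, 5)
  (6, 9)
  (7, 6)
  (7, 11)
  (8, 4)
  (9, 0)
  (9, 11)
  (10, 3)
  (10, 11)
  (11, 6)
Total dead ends: 16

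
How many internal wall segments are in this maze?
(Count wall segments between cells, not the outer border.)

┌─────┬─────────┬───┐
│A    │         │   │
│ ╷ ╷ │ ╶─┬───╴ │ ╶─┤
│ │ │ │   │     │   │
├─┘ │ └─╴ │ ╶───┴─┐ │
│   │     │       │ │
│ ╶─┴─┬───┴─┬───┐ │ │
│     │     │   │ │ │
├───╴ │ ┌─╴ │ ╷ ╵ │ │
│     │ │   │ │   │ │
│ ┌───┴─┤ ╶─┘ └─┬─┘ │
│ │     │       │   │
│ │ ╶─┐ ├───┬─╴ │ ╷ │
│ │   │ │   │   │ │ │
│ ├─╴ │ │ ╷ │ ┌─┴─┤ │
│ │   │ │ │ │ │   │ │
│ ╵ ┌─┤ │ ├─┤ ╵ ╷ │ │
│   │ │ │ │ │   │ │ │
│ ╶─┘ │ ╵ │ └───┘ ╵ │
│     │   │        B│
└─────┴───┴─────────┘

Counting internal wall segments:
Total internal walls: 81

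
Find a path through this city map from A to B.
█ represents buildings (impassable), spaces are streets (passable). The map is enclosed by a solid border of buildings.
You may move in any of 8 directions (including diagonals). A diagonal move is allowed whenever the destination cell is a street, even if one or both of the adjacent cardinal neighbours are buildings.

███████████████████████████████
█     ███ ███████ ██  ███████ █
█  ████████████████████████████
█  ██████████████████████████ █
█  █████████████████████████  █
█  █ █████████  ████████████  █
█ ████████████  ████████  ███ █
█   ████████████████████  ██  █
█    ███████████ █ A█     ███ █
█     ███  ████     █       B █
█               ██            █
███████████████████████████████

Finding the shortest path from A to B:
Movement: 8-directional
Path length: 10 steps
Directions: down → down-right → right → right → right → right → right → right → right → up-right

Solution:

███████████████████████████████
█     ███ ███████ ██  ███████ █
█  ████████████████████████████
█  ██████████████████████████ █
█  █████████████████████████  █
█  █ █████████  ████████████  █
█ ████████████  ████████  ███ █
█   ████████████████████  ██  █
█    ███████████ █ A█     ███ █
█     ███  ████    ↘█       B █
█               ██  →→→→→→→↗  █
███████████████████████████████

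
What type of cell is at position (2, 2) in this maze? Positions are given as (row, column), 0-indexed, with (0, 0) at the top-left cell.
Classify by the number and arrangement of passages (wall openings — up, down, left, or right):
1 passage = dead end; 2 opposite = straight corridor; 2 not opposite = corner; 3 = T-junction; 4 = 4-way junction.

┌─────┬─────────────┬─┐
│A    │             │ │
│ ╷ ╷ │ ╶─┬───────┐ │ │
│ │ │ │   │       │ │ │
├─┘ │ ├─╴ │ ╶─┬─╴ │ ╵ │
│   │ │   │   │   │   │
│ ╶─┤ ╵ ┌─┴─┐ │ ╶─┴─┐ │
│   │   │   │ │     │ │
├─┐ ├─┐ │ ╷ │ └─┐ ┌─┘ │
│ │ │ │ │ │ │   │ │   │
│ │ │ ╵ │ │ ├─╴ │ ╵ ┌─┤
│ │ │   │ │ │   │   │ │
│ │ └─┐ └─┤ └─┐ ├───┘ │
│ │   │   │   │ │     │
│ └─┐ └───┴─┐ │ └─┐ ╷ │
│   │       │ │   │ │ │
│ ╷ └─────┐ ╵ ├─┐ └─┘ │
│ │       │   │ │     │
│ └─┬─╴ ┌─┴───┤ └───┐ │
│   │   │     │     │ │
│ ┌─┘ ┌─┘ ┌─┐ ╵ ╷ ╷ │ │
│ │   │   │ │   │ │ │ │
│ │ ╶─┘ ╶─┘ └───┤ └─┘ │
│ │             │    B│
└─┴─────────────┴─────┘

Checking cell at (2, 2):
Number of passages: 2
Cell type: straight corridor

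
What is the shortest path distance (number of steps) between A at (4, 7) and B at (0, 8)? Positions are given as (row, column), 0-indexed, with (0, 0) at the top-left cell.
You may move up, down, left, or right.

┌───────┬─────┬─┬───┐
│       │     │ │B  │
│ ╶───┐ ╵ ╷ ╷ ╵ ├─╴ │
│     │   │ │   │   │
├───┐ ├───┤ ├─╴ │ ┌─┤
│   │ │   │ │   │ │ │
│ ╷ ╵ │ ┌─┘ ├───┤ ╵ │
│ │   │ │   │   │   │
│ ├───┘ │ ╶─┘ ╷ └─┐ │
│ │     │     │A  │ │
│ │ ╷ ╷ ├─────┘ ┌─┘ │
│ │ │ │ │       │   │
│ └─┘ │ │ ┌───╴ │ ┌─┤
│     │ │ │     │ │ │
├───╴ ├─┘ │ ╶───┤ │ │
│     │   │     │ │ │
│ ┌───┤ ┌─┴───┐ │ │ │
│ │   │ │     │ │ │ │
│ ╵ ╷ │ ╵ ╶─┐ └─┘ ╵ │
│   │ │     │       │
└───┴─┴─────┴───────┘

Finding path from (4, 7) to (0, 8):
Path: (4,7) → (5,7) → (5,6) → (5,5) → (5,4) → (6,4) → (7,4) → (7,3) → (8,3) → (9,3) → (9,4) → (8,4) → (8,5) → (8,6) → (9,6) → (9,7) → (9,8) → (8,8) → (7,8) → (6,8) → (5,8) → (5,9) → (4,9) → (3,9) → (3,8) → (2,8) → (1,8) → (1,9) → (0,9) → (0,8)
Distance: 29 steps

Solution:

┌───────┬─────┬─┬───┐
│       │     │ │B ↰│
│ ╶───┐ ╵ ╷ ╷ ╵ ├─╴ │
│     │   │ │   │↱ ↑│
├───┐ ├───┤ ├─╴ │ ┌─┤
│   │ │   │ │   │↑│ │
│ ╷ ╵ │ ┌─┘ ├───┤ ╵ │
│ │   │ │   │   │↑ ↰│
│ ├───┘ │ ╶─┘ ╷ └─┐ │
│ │     │     │A  │↑│
│ │ ╷ ╷ ├─────┘ ┌─┘ │
│ │ │ │ │↓ ← ← ↲│↱ ↑│
│ └─┘ │ │ ┌───╴ │ ┌─┤
│     │ │↓│     │↑│ │
├───╴ ├─┘ │ ╶───┤ │ │
│     │↓ ↲│     │↑│ │
│ ┌───┤ ┌─┴───┐ │ │ │
│ │   │↓│↱ → ↓│ │↑│ │
│ ╵ ╷ │ ╵ ╶─┐ └─┘ ╵ │
│   │ │↳ ↑  │↳ → ↑  │
└───┴─┴─────┴───────┘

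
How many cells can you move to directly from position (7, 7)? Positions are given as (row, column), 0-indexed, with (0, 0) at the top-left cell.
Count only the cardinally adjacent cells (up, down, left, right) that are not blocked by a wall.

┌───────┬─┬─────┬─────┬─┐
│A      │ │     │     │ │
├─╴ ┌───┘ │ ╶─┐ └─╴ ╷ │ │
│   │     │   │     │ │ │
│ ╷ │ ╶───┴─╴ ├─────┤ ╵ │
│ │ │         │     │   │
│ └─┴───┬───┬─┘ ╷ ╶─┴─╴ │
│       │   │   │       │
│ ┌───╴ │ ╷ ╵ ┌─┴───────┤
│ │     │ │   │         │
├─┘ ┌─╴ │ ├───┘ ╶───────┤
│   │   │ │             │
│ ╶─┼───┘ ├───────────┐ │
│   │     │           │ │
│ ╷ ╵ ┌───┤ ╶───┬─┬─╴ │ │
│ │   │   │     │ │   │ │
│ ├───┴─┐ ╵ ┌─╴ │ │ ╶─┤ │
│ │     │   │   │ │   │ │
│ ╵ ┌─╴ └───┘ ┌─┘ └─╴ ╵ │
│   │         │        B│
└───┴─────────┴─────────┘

Checking passable neighbors of (7, 7):
Neighbors: (8, 7), (7, 6)
Count: 2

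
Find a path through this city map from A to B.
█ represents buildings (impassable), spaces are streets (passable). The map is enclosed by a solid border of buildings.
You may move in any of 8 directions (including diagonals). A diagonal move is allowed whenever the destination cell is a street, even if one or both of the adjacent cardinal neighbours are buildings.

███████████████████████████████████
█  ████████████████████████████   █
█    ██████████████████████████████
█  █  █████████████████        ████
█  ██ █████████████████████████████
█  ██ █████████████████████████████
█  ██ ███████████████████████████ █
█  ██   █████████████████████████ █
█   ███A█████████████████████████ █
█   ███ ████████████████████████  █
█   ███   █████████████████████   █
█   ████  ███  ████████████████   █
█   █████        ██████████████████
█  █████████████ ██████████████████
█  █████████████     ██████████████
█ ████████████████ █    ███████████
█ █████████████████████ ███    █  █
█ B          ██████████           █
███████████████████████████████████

Finding the shortest path from A to B:
Movement: 8-directional
Path length: 21 steps
Directions: up-left → up-left → up → up → up-left → up-left → down-left → down → down → down → down → down → down → down → down → down → down → down → down-left → down → down-right

Solution:

███████████████████████████████████
█  ████████████████████████████   █
█  ↙ ██████████████████████████████
█ ↓█↖ █████████████████        ████
█ ↓██↖█████████████████████████████
█ ↓██↑█████████████████████████████
█ ↓██↑███████████████████████████ █
█ ↓██ ↖ █████████████████████████ █
█ ↓ ███A█████████████████████████ █
█ ↓ ███ ████████████████████████  █
█ ↓ ███   █████████████████████   █
█ ↓ ████  ███  ████████████████   █
█ ↓ █████        ██████████████████
█ ↓█████████████ ██████████████████
█ ↙█████████████     ██████████████
█↓████████████████ █    ███████████
█↘█████████████████████ ███    █  █
█ B          ██████████           █
███████████████████████████████████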